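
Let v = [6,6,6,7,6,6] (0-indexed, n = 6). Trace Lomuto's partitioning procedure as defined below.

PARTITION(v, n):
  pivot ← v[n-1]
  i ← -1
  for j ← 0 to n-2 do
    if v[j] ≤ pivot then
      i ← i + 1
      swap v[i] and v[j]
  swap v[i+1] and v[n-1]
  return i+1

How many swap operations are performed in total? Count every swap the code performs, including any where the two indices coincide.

5

pivot = v[5] = 6; i = -1
j=0: v[0]=6 ≤ 6 → i=0, swap v[0],v[0] (no change) → [6,6,6,7,6,6]
j=1: v[1]=6 ≤ 6 → i=1, swap v[1],v[1] (no change) → [6,6,6,7,6,6]
j=2: v[2]=6 ≤ 6 → i=2, swap v[2],v[2] (no change) → [6,6,6,7,6,6]
j=3: v[3]=7 > 6 → no swap
j=4: v[4]=6 ≤ 6 → i=3, swap v[3],v[4] → [6,6,6,6,7,6]
final swap v[4],v[5] → [6,6,6,6,6,7]; return 4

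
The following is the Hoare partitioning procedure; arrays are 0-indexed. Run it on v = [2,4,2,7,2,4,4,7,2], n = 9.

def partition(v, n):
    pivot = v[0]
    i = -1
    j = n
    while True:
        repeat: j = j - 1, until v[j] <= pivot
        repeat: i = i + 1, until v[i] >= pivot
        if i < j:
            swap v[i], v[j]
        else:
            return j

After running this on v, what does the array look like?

pivot = v[0] = 2; i = -1, j = 9
j→8 (v[8]=2≤2), i→0 (v[0]=2≥2); i<j, swap → [2,4,2,7,2,4,4,7,2]
j→4 (v[4]=2≤2), i→1 (v[1]=4≥2); i<j, swap → [2,2,2,7,4,4,4,7,2]
j→2, i→2; i≥j, return j=2. v = [2,2,2,7,4,4,4,7,2]

[2,2,2,7,4,4,4,7,2]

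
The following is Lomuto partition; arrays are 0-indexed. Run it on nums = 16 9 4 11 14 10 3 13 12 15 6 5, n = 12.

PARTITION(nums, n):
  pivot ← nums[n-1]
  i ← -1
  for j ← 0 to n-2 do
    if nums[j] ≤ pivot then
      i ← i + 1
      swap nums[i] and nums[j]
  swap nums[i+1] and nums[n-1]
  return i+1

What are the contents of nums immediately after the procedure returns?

4 3 5 11 14 10 9 13 12 15 6 16

pivot=5, i=-1
j=0: 16>5, skip
j=1: 9>5, skip
j=2: 4≤5, i=0, swap(0,2) ⇒ 4 9 16 11 14 10 3 13 12 15 6 5
j=3: 11>5, skip
j=4: 14>5, skip
j=5: 10>5, skip
j=6: 3≤5, i=1, swap(1,6) ⇒ 4 3 16 11 14 10 9 13 12 15 6 5
j=7: 13>5, skip
j=8: 12>5, skip
j=9: 15>5, skip
j=10: 6>5, skip
swap(2,11) ⇒ 4 3 5 11 14 10 9 13 12 15 6 16; return 2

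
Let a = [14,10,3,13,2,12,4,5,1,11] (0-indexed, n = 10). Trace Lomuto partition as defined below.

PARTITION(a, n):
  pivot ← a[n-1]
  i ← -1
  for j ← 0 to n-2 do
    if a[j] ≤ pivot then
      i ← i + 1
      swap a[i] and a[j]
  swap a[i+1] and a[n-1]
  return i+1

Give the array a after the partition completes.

pivot = a[9] = 11; i = -1
j=0: a[0]=14 > 11 → no swap
j=1: a[1]=10 ≤ 11 → i=0, swap a[0],a[1] → [10,14,3,13,2,12,4,5,1,11]
j=2: a[2]=3 ≤ 11 → i=1, swap a[1],a[2] → [10,3,14,13,2,12,4,5,1,11]
j=3: a[3]=13 > 11 → no swap
j=4: a[4]=2 ≤ 11 → i=2, swap a[2],a[4] → [10,3,2,13,14,12,4,5,1,11]
j=5: a[5]=12 > 11 → no swap
j=6: a[6]=4 ≤ 11 → i=3, swap a[3],a[6] → [10,3,2,4,14,12,13,5,1,11]
j=7: a[7]=5 ≤ 11 → i=4, swap a[4],a[7] → [10,3,2,4,5,12,13,14,1,11]
j=8: a[8]=1 ≤ 11 → i=5, swap a[5],a[8] → [10,3,2,4,5,1,13,14,12,11]
final swap a[6],a[9] → [10,3,2,4,5,1,11,14,12,13]; return 6

[10,3,2,4,5,1,11,14,12,13]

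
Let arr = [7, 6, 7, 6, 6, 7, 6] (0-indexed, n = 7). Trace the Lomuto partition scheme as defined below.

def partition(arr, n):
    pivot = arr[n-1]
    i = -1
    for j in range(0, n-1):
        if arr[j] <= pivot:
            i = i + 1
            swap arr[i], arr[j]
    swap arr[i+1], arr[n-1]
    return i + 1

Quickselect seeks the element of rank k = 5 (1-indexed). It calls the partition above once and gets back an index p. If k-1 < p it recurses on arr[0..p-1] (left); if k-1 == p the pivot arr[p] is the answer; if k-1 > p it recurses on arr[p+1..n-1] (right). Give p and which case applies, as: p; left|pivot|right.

pivot = arr[6] = 6; i = -1
j=0: arr[0]=7 > 6 → no swap
j=1: arr[1]=6 ≤ 6 → i=0, swap arr[0],arr[1] → [6, 7, 7, 6, 6, 7, 6]
j=2: arr[2]=7 > 6 → no swap
j=3: arr[3]=6 ≤ 6 → i=1, swap arr[1],arr[3] → [6, 6, 7, 7, 6, 7, 6]
j=4: arr[4]=6 ≤ 6 → i=2, swap arr[2],arr[4] → [6, 6, 6, 7, 7, 7, 6]
j=5: arr[5]=7 > 6 → no swap
final swap arr[3],arr[6] → [6, 6, 6, 6, 7, 7, 7]; return 3
p = 3; k-1 = 4 > 3 ⇒ right

3; right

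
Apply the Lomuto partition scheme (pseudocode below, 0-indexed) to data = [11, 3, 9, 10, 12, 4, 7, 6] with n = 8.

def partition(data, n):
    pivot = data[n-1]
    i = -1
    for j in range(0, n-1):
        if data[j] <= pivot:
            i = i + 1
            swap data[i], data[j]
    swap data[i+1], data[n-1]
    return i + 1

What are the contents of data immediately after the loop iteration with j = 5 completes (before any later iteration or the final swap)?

pivot = data[7] = 6; i = -1
j=0: data[0]=11 > 6 → no swap
j=1: data[1]=3 ≤ 6 → i=0, swap data[0],data[1] → [3, 11, 9, 10, 12, 4, 7, 6]
j=2: data[2]=9 > 6 → no swap
j=3: data[3]=10 > 6 → no swap
j=4: data[4]=12 > 6 → no swap
j=5: data[5]=4 ≤ 6 → i=1, swap data[1],data[5] → [3, 4, 9, 10, 12, 11, 7, 6]
(after j=5) data = [3, 4, 9, 10, 12, 11, 7, 6]

[3, 4, 9, 10, 12, 11, 7, 6]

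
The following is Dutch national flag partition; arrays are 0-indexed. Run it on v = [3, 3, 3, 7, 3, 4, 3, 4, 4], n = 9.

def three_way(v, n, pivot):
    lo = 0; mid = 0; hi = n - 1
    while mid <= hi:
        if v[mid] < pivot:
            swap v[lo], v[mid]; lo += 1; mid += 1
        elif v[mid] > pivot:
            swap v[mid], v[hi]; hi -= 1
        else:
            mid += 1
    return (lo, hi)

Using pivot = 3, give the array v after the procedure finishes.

[3, 3, 3, 3, 3, 4, 4, 4, 7]

lo=0 mid=0 hi=8
3=3: mid=1
3=3: mid=2
3=3: mid=3
7>3: swap(3,8), hi=7 ⇒ [3, 3, 3, 4, 3, 4, 3, 4, 7]
4>3: swap(3,7), hi=6 ⇒ [3, 3, 3, 4, 3, 4, 3, 4, 7]
4>3: swap(3,6), hi=5 ⇒ [3, 3, 3, 3, 3, 4, 4, 4, 7]
3=3: mid=4
3=3: mid=5
4>3: swap(5,5), hi=4 ⇒ [3, 3, 3, 3, 3, 4, 4, 4, 7]
done. lo=0 hi=4; v=[3, 3, 3, 3, 3, 4, 4, 4, 7]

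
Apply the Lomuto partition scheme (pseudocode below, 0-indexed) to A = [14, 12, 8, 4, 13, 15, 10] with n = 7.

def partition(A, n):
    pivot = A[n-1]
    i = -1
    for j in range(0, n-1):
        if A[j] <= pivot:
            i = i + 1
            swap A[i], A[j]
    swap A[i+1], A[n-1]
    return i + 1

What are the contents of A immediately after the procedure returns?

pivot=10, i=-1
j=0: 14>10, skip
j=1: 12>10, skip
j=2: 8≤10, i=0, swap(0,2) ⇒ [8, 12, 14, 4, 13, 15, 10]
j=3: 4≤10, i=1, swap(1,3) ⇒ [8, 4, 14, 12, 13, 15, 10]
j=4: 13>10, skip
j=5: 15>10, skip
swap(2,6) ⇒ [8, 4, 10, 12, 13, 15, 14]; return 2

[8, 4, 10, 12, 13, 15, 14]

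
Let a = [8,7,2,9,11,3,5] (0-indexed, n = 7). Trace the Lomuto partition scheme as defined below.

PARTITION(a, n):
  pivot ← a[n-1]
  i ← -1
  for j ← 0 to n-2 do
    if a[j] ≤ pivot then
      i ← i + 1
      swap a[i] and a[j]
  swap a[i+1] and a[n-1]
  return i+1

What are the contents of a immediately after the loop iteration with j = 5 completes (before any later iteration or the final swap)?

[2,3,8,9,11,7,5]

pivot = a[6] = 5; i = -1
j=0: a[0]=8 > 5 → no swap
j=1: a[1]=7 > 5 → no swap
j=2: a[2]=2 ≤ 5 → i=0, swap a[0],a[2] → [2,7,8,9,11,3,5]
j=3: a[3]=9 > 5 → no swap
j=4: a[4]=11 > 5 → no swap
j=5: a[5]=3 ≤ 5 → i=1, swap a[1],a[5] → [2,3,8,9,11,7,5]
(after j=5) a = [2,3,8,9,11,7,5]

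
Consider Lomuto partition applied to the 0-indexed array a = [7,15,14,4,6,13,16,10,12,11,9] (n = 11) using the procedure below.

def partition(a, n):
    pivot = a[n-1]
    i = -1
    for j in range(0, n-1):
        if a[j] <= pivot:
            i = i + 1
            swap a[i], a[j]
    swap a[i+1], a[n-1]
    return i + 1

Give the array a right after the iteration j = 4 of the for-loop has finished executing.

[7,4,6,15,14,13,16,10,12,11,9]

pivot=9, i=-1
j=0: 7≤9, i=0, swap(0,0) ⇒ [7,15,14,4,6,13,16,10,12,11,9]
j=1: 15>9, skip
j=2: 14>9, skip
j=3: 4≤9, i=1, swap(1,3) ⇒ [7,4,14,15,6,13,16,10,12,11,9]
j=4: 6≤9, i=2, swap(2,4) ⇒ [7,4,6,15,14,13,16,10,12,11,9]
(after j=4) a = [7,4,6,15,14,13,16,10,12,11,9]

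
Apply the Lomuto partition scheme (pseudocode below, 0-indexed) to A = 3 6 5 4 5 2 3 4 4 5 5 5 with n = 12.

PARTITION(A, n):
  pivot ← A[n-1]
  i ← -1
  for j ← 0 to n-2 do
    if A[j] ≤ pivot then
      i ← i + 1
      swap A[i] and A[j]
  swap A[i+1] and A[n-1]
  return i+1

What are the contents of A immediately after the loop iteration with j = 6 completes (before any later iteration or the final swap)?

pivot=5, i=-1
j=0: 3≤5, i=0, swap(0,0) ⇒ 3 6 5 4 5 2 3 4 4 5 5 5
j=1: 6>5, skip
j=2: 5≤5, i=1, swap(1,2) ⇒ 3 5 6 4 5 2 3 4 4 5 5 5
j=3: 4≤5, i=2, swap(2,3) ⇒ 3 5 4 6 5 2 3 4 4 5 5 5
j=4: 5≤5, i=3, swap(3,4) ⇒ 3 5 4 5 6 2 3 4 4 5 5 5
j=5: 2≤5, i=4, swap(4,5) ⇒ 3 5 4 5 2 6 3 4 4 5 5 5
j=6: 3≤5, i=5, swap(5,6) ⇒ 3 5 4 5 2 3 6 4 4 5 5 5
(after j=6) A = 3 5 4 5 2 3 6 4 4 5 5 5

3 5 4 5 2 3 6 4 4 5 5 5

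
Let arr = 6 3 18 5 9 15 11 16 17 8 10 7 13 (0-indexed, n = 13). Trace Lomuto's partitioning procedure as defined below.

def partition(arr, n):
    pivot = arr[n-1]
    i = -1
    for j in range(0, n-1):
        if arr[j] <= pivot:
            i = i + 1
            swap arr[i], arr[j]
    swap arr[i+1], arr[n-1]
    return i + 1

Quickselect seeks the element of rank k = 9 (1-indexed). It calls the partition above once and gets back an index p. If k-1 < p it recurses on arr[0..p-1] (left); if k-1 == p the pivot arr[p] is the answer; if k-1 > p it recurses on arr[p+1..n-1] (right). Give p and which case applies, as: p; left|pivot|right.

8; pivot

pivot = arr[12] = 13; i = -1
j=0: arr[0]=6 ≤ 13 → i=0, swap arr[0],arr[0] (no change) → 6 3 18 5 9 15 11 16 17 8 10 7 13
j=1: arr[1]=3 ≤ 13 → i=1, swap arr[1],arr[1] (no change) → 6 3 18 5 9 15 11 16 17 8 10 7 13
j=2: arr[2]=18 > 13 → no swap
j=3: arr[3]=5 ≤ 13 → i=2, swap arr[2],arr[3] → 6 3 5 18 9 15 11 16 17 8 10 7 13
j=4: arr[4]=9 ≤ 13 → i=3, swap arr[3],arr[4] → 6 3 5 9 18 15 11 16 17 8 10 7 13
j=5: arr[5]=15 > 13 → no swap
j=6: arr[6]=11 ≤ 13 → i=4, swap arr[4],arr[6] → 6 3 5 9 11 15 18 16 17 8 10 7 13
j=7: arr[7]=16 > 13 → no swap
j=8: arr[8]=17 > 13 → no swap
j=9: arr[9]=8 ≤ 13 → i=5, swap arr[5],arr[9] → 6 3 5 9 11 8 18 16 17 15 10 7 13
j=10: arr[10]=10 ≤ 13 → i=6, swap arr[6],arr[10] → 6 3 5 9 11 8 10 16 17 15 18 7 13
j=11: arr[11]=7 ≤ 13 → i=7, swap arr[7],arr[11] → 6 3 5 9 11 8 10 7 17 15 18 16 13
final swap arr[8],arr[12] → 6 3 5 9 11 8 10 7 13 15 18 16 17; return 8
p = 8; k-1 = 8 == 8 ⇒ pivot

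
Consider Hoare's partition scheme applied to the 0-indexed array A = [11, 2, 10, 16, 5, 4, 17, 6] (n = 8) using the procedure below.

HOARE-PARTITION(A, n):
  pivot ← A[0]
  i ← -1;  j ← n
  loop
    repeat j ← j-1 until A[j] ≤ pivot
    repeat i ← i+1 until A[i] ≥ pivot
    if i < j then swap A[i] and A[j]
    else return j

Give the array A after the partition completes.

pivot = A[0] = 11; i = -1, j = 8
j→7 (A[7]=6≤11), i→0 (A[0]=11≥11); i<j, swap → [6, 2, 10, 16, 5, 4, 17, 11]
j→5 (A[5]=4≤11), i→3 (A[3]=16≥11); i<j, swap → [6, 2, 10, 4, 5, 16, 17, 11]
j→4, i→5; i≥j, return j=4. A = [6, 2, 10, 4, 5, 16, 17, 11]

[6, 2, 10, 4, 5, 16, 17, 11]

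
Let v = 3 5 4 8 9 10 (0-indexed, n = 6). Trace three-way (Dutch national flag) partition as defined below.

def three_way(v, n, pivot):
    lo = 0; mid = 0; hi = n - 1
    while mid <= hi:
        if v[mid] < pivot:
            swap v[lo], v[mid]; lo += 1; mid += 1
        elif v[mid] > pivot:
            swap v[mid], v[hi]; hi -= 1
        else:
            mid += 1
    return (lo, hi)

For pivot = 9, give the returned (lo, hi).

(4, 4)

pivot = 9; lo=0, mid=0, hi=5
v[mid]=3<9: swap v[0],v[0]; lo=1,mid=1 → 3 5 4 8 9 10
v[mid]=5<9: swap v[1],v[1]; lo=2,mid=2 → 3 5 4 8 9 10
v[mid]=4<9: swap v[2],v[2]; lo=3,mid=3 → 3 5 4 8 9 10
v[mid]=8<9: swap v[3],v[3]; lo=4,mid=4 → 3 5 4 8 9 10
v[mid]=9=9: mid=5
v[mid]=10>9: swap v[5],v[5]; hi=4 → 3 5 4 8 9 10
end: lo=4, hi=4; v = 3 5 4 8 9 10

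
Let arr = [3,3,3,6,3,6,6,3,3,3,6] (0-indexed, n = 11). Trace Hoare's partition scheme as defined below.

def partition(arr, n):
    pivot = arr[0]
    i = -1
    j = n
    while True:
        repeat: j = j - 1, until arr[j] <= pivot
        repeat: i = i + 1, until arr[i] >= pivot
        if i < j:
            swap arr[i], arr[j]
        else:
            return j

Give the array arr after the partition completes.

[3,3,3,3,6,6,6,3,3,3,6]

pivot=3
j stops at 9 (3), i stops at 0 (3); swap ⇒ [3,3,3,6,3,6,6,3,3,3,6]
j stops at 8 (3), i stops at 1 (3); swap ⇒ [3,3,3,6,3,6,6,3,3,3,6]
j stops at 7 (3), i stops at 2 (3); swap ⇒ [3,3,3,6,3,6,6,3,3,3,6]
j stops at 4 (3), i stops at 3 (6); swap ⇒ [3,3,3,3,6,6,6,3,3,3,6]
j stops at 3, i stops at 4; i≥j ⇒ return 3. arr=[3,3,3,3,6,6,6,3,3,3,6]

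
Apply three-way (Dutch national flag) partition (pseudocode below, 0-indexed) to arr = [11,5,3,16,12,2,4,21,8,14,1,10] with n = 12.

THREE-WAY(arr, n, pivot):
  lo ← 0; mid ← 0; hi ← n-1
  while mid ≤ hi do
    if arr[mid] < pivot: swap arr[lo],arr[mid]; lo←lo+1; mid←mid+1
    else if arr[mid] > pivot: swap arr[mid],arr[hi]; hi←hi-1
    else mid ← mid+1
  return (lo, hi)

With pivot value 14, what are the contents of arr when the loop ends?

lo=0 mid=0 hi=11
11<14: swap(0,0), lo=1 mid=1 ⇒ [11,5,3,16,12,2,4,21,8,14,1,10]
5<14: swap(1,1), lo=2 mid=2 ⇒ [11,5,3,16,12,2,4,21,8,14,1,10]
3<14: swap(2,2), lo=3 mid=3 ⇒ [11,5,3,16,12,2,4,21,8,14,1,10]
16>14: swap(3,11), hi=10 ⇒ [11,5,3,10,12,2,4,21,8,14,1,16]
10<14: swap(3,3), lo=4 mid=4 ⇒ [11,5,3,10,12,2,4,21,8,14,1,16]
12<14: swap(4,4), lo=5 mid=5 ⇒ [11,5,3,10,12,2,4,21,8,14,1,16]
2<14: swap(5,5), lo=6 mid=6 ⇒ [11,5,3,10,12,2,4,21,8,14,1,16]
4<14: swap(6,6), lo=7 mid=7 ⇒ [11,5,3,10,12,2,4,21,8,14,1,16]
21>14: swap(7,10), hi=9 ⇒ [11,5,3,10,12,2,4,1,8,14,21,16]
1<14: swap(7,7), lo=8 mid=8 ⇒ [11,5,3,10,12,2,4,1,8,14,21,16]
8<14: swap(8,8), lo=9 mid=9 ⇒ [11,5,3,10,12,2,4,1,8,14,21,16]
14=14: mid=10
done. lo=9 hi=9; arr=[11,5,3,10,12,2,4,1,8,14,21,16]

[11,5,3,10,12,2,4,1,8,14,21,16]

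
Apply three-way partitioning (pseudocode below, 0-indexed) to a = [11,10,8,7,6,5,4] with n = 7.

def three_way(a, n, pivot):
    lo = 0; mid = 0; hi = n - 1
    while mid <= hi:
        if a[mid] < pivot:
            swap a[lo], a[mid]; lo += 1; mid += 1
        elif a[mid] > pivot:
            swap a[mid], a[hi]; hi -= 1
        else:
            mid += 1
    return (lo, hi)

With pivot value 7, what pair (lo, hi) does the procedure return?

(3, 3)

pivot = 7; lo=0, mid=0, hi=6
a[mid]=11>7: swap a[0],a[6]; hi=5 → [4,10,8,7,6,5,11]
a[mid]=4<7: swap a[0],a[0]; lo=1,mid=1 → [4,10,8,7,6,5,11]
a[mid]=10>7: swap a[1],a[5]; hi=4 → [4,5,8,7,6,10,11]
a[mid]=5<7: swap a[1],a[1]; lo=2,mid=2 → [4,5,8,7,6,10,11]
a[mid]=8>7: swap a[2],a[4]; hi=3 → [4,5,6,7,8,10,11]
a[mid]=6<7: swap a[2],a[2]; lo=3,mid=3 → [4,5,6,7,8,10,11]
a[mid]=7=7: mid=4
end: lo=3, hi=3; a = [4,5,6,7,8,10,11]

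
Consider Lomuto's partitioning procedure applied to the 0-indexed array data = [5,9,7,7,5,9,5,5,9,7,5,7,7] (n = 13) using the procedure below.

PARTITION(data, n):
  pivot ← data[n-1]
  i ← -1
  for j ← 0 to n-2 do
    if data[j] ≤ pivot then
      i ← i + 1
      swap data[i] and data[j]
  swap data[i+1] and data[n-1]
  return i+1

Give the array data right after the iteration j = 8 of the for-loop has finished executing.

[5,7,7,5,5,5,9,9,9,7,5,7,7]

pivot = data[12] = 7; i = -1
j=0: data[0]=5 ≤ 7 → i=0, swap data[0],data[0] (no change) → [5,9,7,7,5,9,5,5,9,7,5,7,7]
j=1: data[1]=9 > 7 → no swap
j=2: data[2]=7 ≤ 7 → i=1, swap data[1],data[2] → [5,7,9,7,5,9,5,5,9,7,5,7,7]
j=3: data[3]=7 ≤ 7 → i=2, swap data[2],data[3] → [5,7,7,9,5,9,5,5,9,7,5,7,7]
j=4: data[4]=5 ≤ 7 → i=3, swap data[3],data[4] → [5,7,7,5,9,9,5,5,9,7,5,7,7]
j=5: data[5]=9 > 7 → no swap
j=6: data[6]=5 ≤ 7 → i=4, swap data[4],data[6] → [5,7,7,5,5,9,9,5,9,7,5,7,7]
j=7: data[7]=5 ≤ 7 → i=5, swap data[5],data[7] → [5,7,7,5,5,5,9,9,9,7,5,7,7]
j=8: data[8]=9 > 7 → no swap
(after j=8) data = [5,7,7,5,5,5,9,9,9,7,5,7,7]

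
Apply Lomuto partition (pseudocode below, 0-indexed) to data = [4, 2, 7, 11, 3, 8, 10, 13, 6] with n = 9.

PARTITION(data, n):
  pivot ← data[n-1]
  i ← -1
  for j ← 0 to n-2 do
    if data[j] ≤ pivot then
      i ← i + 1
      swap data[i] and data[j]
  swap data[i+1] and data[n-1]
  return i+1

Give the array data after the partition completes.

pivot=6, i=-1
j=0: 4≤6, i=0, swap(0,0) ⇒ [4, 2, 7, 11, 3, 8, 10, 13, 6]
j=1: 2≤6, i=1, swap(1,1) ⇒ [4, 2, 7, 11, 3, 8, 10, 13, 6]
j=2: 7>6, skip
j=3: 11>6, skip
j=4: 3≤6, i=2, swap(2,4) ⇒ [4, 2, 3, 11, 7, 8, 10, 13, 6]
j=5: 8>6, skip
j=6: 10>6, skip
j=7: 13>6, skip
swap(3,8) ⇒ [4, 2, 3, 6, 7, 8, 10, 13, 11]; return 3

[4, 2, 3, 6, 7, 8, 10, 13, 11]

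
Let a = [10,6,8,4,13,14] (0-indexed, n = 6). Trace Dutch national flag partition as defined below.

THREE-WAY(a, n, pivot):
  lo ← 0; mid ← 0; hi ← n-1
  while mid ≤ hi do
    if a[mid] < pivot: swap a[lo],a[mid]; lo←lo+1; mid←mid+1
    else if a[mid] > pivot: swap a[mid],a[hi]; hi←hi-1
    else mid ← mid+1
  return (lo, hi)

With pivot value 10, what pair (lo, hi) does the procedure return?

(3, 3)

pivot = 10; lo=0, mid=0, hi=5
a[mid]=10=10: mid=1
a[mid]=6<10: swap a[0],a[1]; lo=1,mid=2 → [6,10,8,4,13,14]
a[mid]=8<10: swap a[1],a[2]; lo=2,mid=3 → [6,8,10,4,13,14]
a[mid]=4<10: swap a[2],a[3]; lo=3,mid=4 → [6,8,4,10,13,14]
a[mid]=13>10: swap a[4],a[5]; hi=4 → [6,8,4,10,14,13]
a[mid]=14>10: swap a[4],a[4]; hi=3 → [6,8,4,10,14,13]
end: lo=3, hi=3; a = [6,8,4,10,14,13]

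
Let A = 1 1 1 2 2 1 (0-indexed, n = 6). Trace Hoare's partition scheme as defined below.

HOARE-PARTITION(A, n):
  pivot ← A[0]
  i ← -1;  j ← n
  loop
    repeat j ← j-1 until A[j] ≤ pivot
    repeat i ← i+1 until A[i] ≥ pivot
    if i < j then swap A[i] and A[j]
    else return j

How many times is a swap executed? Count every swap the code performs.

pivot=1
j stops at 5 (1), i stops at 0 (1); swap ⇒ 1 1 1 2 2 1
j stops at 2 (1), i stops at 1 (1); swap ⇒ 1 1 1 2 2 1
j stops at 1, i stops at 2; i≥j ⇒ return 1. A=1 1 1 2 2 1

2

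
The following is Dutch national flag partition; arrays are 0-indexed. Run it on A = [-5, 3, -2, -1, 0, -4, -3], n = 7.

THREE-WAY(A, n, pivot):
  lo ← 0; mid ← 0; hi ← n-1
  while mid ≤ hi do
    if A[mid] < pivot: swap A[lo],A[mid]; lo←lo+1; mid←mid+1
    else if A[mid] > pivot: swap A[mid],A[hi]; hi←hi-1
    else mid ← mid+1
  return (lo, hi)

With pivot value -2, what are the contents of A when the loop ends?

lo=0 mid=0 hi=6
-5<-2: swap(0,0), lo=1 mid=1 ⇒ [-5, 3, -2, -1, 0, -4, -3]
3>-2: swap(1,6), hi=5 ⇒ [-5, -3, -2, -1, 0, -4, 3]
-3<-2: swap(1,1), lo=2 mid=2 ⇒ [-5, -3, -2, -1, 0, -4, 3]
-2=-2: mid=3
-1>-2: swap(3,5), hi=4 ⇒ [-5, -3, -2, -4, 0, -1, 3]
-4<-2: swap(2,3), lo=3 mid=4 ⇒ [-5, -3, -4, -2, 0, -1, 3]
0>-2: swap(4,4), hi=3 ⇒ [-5, -3, -4, -2, 0, -1, 3]
done. lo=3 hi=3; A=[-5, -3, -4, -2, 0, -1, 3]

[-5, -3, -4, -2, 0, -1, 3]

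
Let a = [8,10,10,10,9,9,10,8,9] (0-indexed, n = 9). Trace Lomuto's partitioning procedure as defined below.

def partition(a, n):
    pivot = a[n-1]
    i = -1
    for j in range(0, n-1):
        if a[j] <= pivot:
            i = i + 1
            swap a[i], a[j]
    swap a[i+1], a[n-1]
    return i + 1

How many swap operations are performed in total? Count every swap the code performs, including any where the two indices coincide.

5

pivot = a[8] = 9; i = -1
j=0: a[0]=8 ≤ 9 → i=0, swap a[0],a[0] (no change) → [8,10,10,10,9,9,10,8,9]
j=1: a[1]=10 > 9 → no swap
j=2: a[2]=10 > 9 → no swap
j=3: a[3]=10 > 9 → no swap
j=4: a[4]=9 ≤ 9 → i=1, swap a[1],a[4] → [8,9,10,10,10,9,10,8,9]
j=5: a[5]=9 ≤ 9 → i=2, swap a[2],a[5] → [8,9,9,10,10,10,10,8,9]
j=6: a[6]=10 > 9 → no swap
j=7: a[7]=8 ≤ 9 → i=3, swap a[3],a[7] → [8,9,9,8,10,10,10,10,9]
final swap a[4],a[8] → [8,9,9,8,9,10,10,10,10]; return 4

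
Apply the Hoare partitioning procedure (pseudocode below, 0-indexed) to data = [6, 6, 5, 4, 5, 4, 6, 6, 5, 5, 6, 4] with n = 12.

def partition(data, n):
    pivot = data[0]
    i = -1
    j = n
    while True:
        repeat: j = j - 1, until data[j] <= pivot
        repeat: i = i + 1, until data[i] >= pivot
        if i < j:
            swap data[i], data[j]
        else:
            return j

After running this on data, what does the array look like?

[4, 6, 5, 4, 5, 4, 5, 5, 6, 6, 6, 6]

pivot=6
j stops at 11 (4), i stops at 0 (6); swap ⇒ [4, 6, 5, 4, 5, 4, 6, 6, 5, 5, 6, 6]
j stops at 10 (6), i stops at 1 (6); swap ⇒ [4, 6, 5, 4, 5, 4, 6, 6, 5, 5, 6, 6]
j stops at 9 (5), i stops at 6 (6); swap ⇒ [4, 6, 5, 4, 5, 4, 5, 6, 5, 6, 6, 6]
j stops at 8 (5), i stops at 7 (6); swap ⇒ [4, 6, 5, 4, 5, 4, 5, 5, 6, 6, 6, 6]
j stops at 7, i stops at 8; i≥j ⇒ return 7. data=[4, 6, 5, 4, 5, 4, 5, 5, 6, 6, 6, 6]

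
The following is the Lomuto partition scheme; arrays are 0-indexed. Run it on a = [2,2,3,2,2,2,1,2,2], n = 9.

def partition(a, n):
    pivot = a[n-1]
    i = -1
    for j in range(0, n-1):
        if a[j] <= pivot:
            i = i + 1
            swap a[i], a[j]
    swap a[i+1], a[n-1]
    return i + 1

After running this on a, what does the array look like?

pivot=2, i=-1
j=0: 2≤2, i=0, swap(0,0) ⇒ [2,2,3,2,2,2,1,2,2]
j=1: 2≤2, i=1, swap(1,1) ⇒ [2,2,3,2,2,2,1,2,2]
j=2: 3>2, skip
j=3: 2≤2, i=2, swap(2,3) ⇒ [2,2,2,3,2,2,1,2,2]
j=4: 2≤2, i=3, swap(3,4) ⇒ [2,2,2,2,3,2,1,2,2]
j=5: 2≤2, i=4, swap(4,5) ⇒ [2,2,2,2,2,3,1,2,2]
j=6: 1≤2, i=5, swap(5,6) ⇒ [2,2,2,2,2,1,3,2,2]
j=7: 2≤2, i=6, swap(6,7) ⇒ [2,2,2,2,2,1,2,3,2]
swap(7,8) ⇒ [2,2,2,2,2,1,2,2,3]; return 7

[2,2,2,2,2,1,2,2,3]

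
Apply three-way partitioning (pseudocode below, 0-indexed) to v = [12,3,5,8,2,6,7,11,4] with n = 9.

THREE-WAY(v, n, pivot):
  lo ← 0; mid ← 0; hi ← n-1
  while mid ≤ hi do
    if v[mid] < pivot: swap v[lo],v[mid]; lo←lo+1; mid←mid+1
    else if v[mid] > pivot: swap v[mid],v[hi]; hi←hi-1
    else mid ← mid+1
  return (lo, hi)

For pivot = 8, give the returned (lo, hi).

pivot = 8; lo=0, mid=0, hi=8
v[mid]=12>8: swap v[0],v[8]; hi=7 → [4,3,5,8,2,6,7,11,12]
v[mid]=4<8: swap v[0],v[0]; lo=1,mid=1 → [4,3,5,8,2,6,7,11,12]
v[mid]=3<8: swap v[1],v[1]; lo=2,mid=2 → [4,3,5,8,2,6,7,11,12]
v[mid]=5<8: swap v[2],v[2]; lo=3,mid=3 → [4,3,5,8,2,6,7,11,12]
v[mid]=8=8: mid=4
v[mid]=2<8: swap v[3],v[4]; lo=4,mid=5 → [4,3,5,2,8,6,7,11,12]
v[mid]=6<8: swap v[4],v[5]; lo=5,mid=6 → [4,3,5,2,6,8,7,11,12]
v[mid]=7<8: swap v[5],v[6]; lo=6,mid=7 → [4,3,5,2,6,7,8,11,12]
v[mid]=11>8: swap v[7],v[7]; hi=6 → [4,3,5,2,6,7,8,11,12]
end: lo=6, hi=6; v = [4,3,5,2,6,7,8,11,12]

(6, 6)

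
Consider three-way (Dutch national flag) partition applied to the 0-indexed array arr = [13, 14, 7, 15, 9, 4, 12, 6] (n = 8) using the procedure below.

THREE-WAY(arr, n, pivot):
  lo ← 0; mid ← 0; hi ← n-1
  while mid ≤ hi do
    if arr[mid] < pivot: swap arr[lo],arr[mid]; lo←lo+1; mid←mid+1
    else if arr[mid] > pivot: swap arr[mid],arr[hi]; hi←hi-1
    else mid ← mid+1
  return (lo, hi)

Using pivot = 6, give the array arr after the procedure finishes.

lo=0 mid=0 hi=7
13>6: swap(0,7), hi=6 ⇒ [6, 14, 7, 15, 9, 4, 12, 13]
6=6: mid=1
14>6: swap(1,6), hi=5 ⇒ [6, 12, 7, 15, 9, 4, 14, 13]
12>6: swap(1,5), hi=4 ⇒ [6, 4, 7, 15, 9, 12, 14, 13]
4<6: swap(0,1), lo=1 mid=2 ⇒ [4, 6, 7, 15, 9, 12, 14, 13]
7>6: swap(2,4), hi=3 ⇒ [4, 6, 9, 15, 7, 12, 14, 13]
9>6: swap(2,3), hi=2 ⇒ [4, 6, 15, 9, 7, 12, 14, 13]
15>6: swap(2,2), hi=1 ⇒ [4, 6, 15, 9, 7, 12, 14, 13]
done. lo=1 hi=1; arr=[4, 6, 15, 9, 7, 12, 14, 13]

[4, 6, 15, 9, 7, 12, 14, 13]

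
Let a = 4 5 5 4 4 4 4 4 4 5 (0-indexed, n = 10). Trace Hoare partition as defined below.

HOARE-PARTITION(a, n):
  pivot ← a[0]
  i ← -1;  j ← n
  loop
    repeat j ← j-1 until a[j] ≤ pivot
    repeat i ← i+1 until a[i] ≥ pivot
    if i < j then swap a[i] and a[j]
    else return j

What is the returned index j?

4

pivot=4
j stops at 8 (4), i stops at 0 (4); swap ⇒ 4 5 5 4 4 4 4 4 4 5
j stops at 7 (4), i stops at 1 (5); swap ⇒ 4 4 5 4 4 4 4 5 4 5
j stops at 6 (4), i stops at 2 (5); swap ⇒ 4 4 4 4 4 4 5 5 4 5
j stops at 5 (4), i stops at 3 (4); swap ⇒ 4 4 4 4 4 4 5 5 4 5
j stops at 4, i stops at 4; i≥j ⇒ return 4. a=4 4 4 4 4 4 5 5 4 5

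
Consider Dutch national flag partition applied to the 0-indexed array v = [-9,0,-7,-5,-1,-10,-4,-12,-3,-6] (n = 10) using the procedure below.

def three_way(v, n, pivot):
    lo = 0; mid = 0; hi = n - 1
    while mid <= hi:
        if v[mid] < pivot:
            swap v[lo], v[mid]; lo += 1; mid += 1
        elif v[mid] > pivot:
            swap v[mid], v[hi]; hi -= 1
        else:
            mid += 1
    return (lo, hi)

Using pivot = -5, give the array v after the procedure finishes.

lo=0 mid=0 hi=9
-9<-5: swap(0,0), lo=1 mid=1 ⇒ [-9,0,-7,-5,-1,-10,-4,-12,-3,-6]
0>-5: swap(1,9), hi=8 ⇒ [-9,-6,-7,-5,-1,-10,-4,-12,-3,0]
-6<-5: swap(1,1), lo=2 mid=2 ⇒ [-9,-6,-7,-5,-1,-10,-4,-12,-3,0]
-7<-5: swap(2,2), lo=3 mid=3 ⇒ [-9,-6,-7,-5,-1,-10,-4,-12,-3,0]
-5=-5: mid=4
-1>-5: swap(4,8), hi=7 ⇒ [-9,-6,-7,-5,-3,-10,-4,-12,-1,0]
-3>-5: swap(4,7), hi=6 ⇒ [-9,-6,-7,-5,-12,-10,-4,-3,-1,0]
-12<-5: swap(3,4), lo=4 mid=5 ⇒ [-9,-6,-7,-12,-5,-10,-4,-3,-1,0]
-10<-5: swap(4,5), lo=5 mid=6 ⇒ [-9,-6,-7,-12,-10,-5,-4,-3,-1,0]
-4>-5: swap(6,6), hi=5 ⇒ [-9,-6,-7,-12,-10,-5,-4,-3,-1,0]
done. lo=5 hi=5; v=[-9,-6,-7,-12,-10,-5,-4,-3,-1,0]

[-9,-6,-7,-12,-10,-5,-4,-3,-1,0]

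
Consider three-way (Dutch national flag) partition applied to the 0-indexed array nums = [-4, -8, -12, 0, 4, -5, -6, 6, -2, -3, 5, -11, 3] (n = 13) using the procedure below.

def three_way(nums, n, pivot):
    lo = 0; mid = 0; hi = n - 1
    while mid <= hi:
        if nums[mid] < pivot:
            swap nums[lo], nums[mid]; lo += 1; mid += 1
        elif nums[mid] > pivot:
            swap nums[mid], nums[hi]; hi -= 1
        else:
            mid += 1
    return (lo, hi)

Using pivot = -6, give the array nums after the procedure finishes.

pivot = -6; lo=0, mid=0, hi=12
nums[mid]=-4>-6: swap nums[0],nums[12]; hi=11 → [3, -8, -12, 0, 4, -5, -6, 6, -2, -3, 5, -11, -4]
nums[mid]=3>-6: swap nums[0],nums[11]; hi=10 → [-11, -8, -12, 0, 4, -5, -6, 6, -2, -3, 5, 3, -4]
nums[mid]=-11<-6: swap nums[0],nums[0]; lo=1,mid=1 → [-11, -8, -12, 0, 4, -5, -6, 6, -2, -3, 5, 3, -4]
nums[mid]=-8<-6: swap nums[1],nums[1]; lo=2,mid=2 → [-11, -8, -12, 0, 4, -5, -6, 6, -2, -3, 5, 3, -4]
nums[mid]=-12<-6: swap nums[2],nums[2]; lo=3,mid=3 → [-11, -8, -12, 0, 4, -5, -6, 6, -2, -3, 5, 3, -4]
nums[mid]=0>-6: swap nums[3],nums[10]; hi=9 → [-11, -8, -12, 5, 4, -5, -6, 6, -2, -3, 0, 3, -4]
nums[mid]=5>-6: swap nums[3],nums[9]; hi=8 → [-11, -8, -12, -3, 4, -5, -6, 6, -2, 5, 0, 3, -4]
nums[mid]=-3>-6: swap nums[3],nums[8]; hi=7 → [-11, -8, -12, -2, 4, -5, -6, 6, -3, 5, 0, 3, -4]
nums[mid]=-2>-6: swap nums[3],nums[7]; hi=6 → [-11, -8, -12, 6, 4, -5, -6, -2, -3, 5, 0, 3, -4]
nums[mid]=6>-6: swap nums[3],nums[6]; hi=5 → [-11, -8, -12, -6, 4, -5, 6, -2, -3, 5, 0, 3, -4]
nums[mid]=-6=-6: mid=4
nums[mid]=4>-6: swap nums[4],nums[5]; hi=4 → [-11, -8, -12, -6, -5, 4, 6, -2, -3, 5, 0, 3, -4]
nums[mid]=-5>-6: swap nums[4],nums[4]; hi=3 → [-11, -8, -12, -6, -5, 4, 6, -2, -3, 5, 0, 3, -4]
end: lo=3, hi=3; nums = [-11, -8, -12, -6, -5, 4, 6, -2, -3, 5, 0, 3, -4]

[-11, -8, -12, -6, -5, 4, 6, -2, -3, 5, 0, 3, -4]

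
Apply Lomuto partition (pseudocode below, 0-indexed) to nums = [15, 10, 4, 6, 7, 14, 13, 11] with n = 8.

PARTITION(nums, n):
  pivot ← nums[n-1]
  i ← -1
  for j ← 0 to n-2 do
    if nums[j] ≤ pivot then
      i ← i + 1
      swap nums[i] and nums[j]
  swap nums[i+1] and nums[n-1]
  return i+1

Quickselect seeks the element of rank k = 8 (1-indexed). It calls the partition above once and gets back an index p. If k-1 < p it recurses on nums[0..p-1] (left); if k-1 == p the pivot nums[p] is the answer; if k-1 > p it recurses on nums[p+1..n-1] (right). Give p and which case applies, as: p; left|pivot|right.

pivot = nums[7] = 11; i = -1
j=0: nums[0]=15 > 11 → no swap
j=1: nums[1]=10 ≤ 11 → i=0, swap nums[0],nums[1] → [10, 15, 4, 6, 7, 14, 13, 11]
j=2: nums[2]=4 ≤ 11 → i=1, swap nums[1],nums[2] → [10, 4, 15, 6, 7, 14, 13, 11]
j=3: nums[3]=6 ≤ 11 → i=2, swap nums[2],nums[3] → [10, 4, 6, 15, 7, 14, 13, 11]
j=4: nums[4]=7 ≤ 11 → i=3, swap nums[3],nums[4] → [10, 4, 6, 7, 15, 14, 13, 11]
j=5: nums[5]=14 > 11 → no swap
j=6: nums[6]=13 > 11 → no swap
final swap nums[4],nums[7] → [10, 4, 6, 7, 11, 14, 13, 15]; return 4
p = 4; k-1 = 7 > 4 ⇒ right

4; right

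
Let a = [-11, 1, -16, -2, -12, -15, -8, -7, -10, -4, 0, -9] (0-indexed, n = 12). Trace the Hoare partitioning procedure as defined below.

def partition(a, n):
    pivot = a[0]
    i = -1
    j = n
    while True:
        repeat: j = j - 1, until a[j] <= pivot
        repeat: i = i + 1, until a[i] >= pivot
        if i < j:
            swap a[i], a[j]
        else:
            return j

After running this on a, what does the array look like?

pivot=-11
j stops at 5 (-15), i stops at 0 (-11); swap ⇒ [-15, 1, -16, -2, -12, -11, -8, -7, -10, -4, 0, -9]
j stops at 4 (-12), i stops at 1 (1); swap ⇒ [-15, -12, -16, -2, 1, -11, -8, -7, -10, -4, 0, -9]
j stops at 2, i stops at 3; i≥j ⇒ return 2. a=[-15, -12, -16, -2, 1, -11, -8, -7, -10, -4, 0, -9]

[-15, -12, -16, -2, 1, -11, -8, -7, -10, -4, 0, -9]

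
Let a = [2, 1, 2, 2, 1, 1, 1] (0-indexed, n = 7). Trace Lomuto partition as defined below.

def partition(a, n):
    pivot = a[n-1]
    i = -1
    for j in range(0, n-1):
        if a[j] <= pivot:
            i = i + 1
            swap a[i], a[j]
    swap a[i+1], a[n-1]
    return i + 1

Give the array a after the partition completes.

pivot=1, i=-1
j=0: 2>1, skip
j=1: 1≤1, i=0, swap(0,1) ⇒ [1, 2, 2, 2, 1, 1, 1]
j=2: 2>1, skip
j=3: 2>1, skip
j=4: 1≤1, i=1, swap(1,4) ⇒ [1, 1, 2, 2, 2, 1, 1]
j=5: 1≤1, i=2, swap(2,5) ⇒ [1, 1, 1, 2, 2, 2, 1]
swap(3,6) ⇒ [1, 1, 1, 1, 2, 2, 2]; return 3

[1, 1, 1, 1, 2, 2, 2]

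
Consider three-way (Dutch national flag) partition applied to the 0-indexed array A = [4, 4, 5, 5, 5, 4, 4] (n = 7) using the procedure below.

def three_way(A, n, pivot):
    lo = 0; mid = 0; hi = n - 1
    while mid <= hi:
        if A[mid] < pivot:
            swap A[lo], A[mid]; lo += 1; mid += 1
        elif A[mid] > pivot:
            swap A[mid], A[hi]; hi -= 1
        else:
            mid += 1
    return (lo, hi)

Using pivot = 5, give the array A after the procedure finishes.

[4, 4, 4, 4, 5, 5, 5]

pivot = 5; lo=0, mid=0, hi=6
A[mid]=4<5: swap A[0],A[0]; lo=1,mid=1 → [4, 4, 5, 5, 5, 4, 4]
A[mid]=4<5: swap A[1],A[1]; lo=2,mid=2 → [4, 4, 5, 5, 5, 4, 4]
A[mid]=5=5: mid=3
A[mid]=5=5: mid=4
A[mid]=5=5: mid=5
A[mid]=4<5: swap A[2],A[5]; lo=3,mid=6 → [4, 4, 4, 5, 5, 5, 4]
A[mid]=4<5: swap A[3],A[6]; lo=4,mid=7 → [4, 4, 4, 4, 5, 5, 5]
end: lo=4, hi=6; A = [4, 4, 4, 4, 5, 5, 5]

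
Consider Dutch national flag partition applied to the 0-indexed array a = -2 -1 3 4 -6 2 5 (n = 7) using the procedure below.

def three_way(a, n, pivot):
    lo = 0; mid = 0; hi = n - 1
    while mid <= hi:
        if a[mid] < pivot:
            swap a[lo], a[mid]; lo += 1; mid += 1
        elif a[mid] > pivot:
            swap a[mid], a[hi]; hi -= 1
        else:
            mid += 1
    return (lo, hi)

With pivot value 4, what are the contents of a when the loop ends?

-2 -1 3 -6 2 4 5

lo=0 mid=0 hi=6
-2<4: swap(0,0), lo=1 mid=1 ⇒ -2 -1 3 4 -6 2 5
-1<4: swap(1,1), lo=2 mid=2 ⇒ -2 -1 3 4 -6 2 5
3<4: swap(2,2), lo=3 mid=3 ⇒ -2 -1 3 4 -6 2 5
4=4: mid=4
-6<4: swap(3,4), lo=4 mid=5 ⇒ -2 -1 3 -6 4 2 5
2<4: swap(4,5), lo=5 mid=6 ⇒ -2 -1 3 -6 2 4 5
5>4: swap(6,6), hi=5 ⇒ -2 -1 3 -6 2 4 5
done. lo=5 hi=5; a=-2 -1 3 -6 2 4 5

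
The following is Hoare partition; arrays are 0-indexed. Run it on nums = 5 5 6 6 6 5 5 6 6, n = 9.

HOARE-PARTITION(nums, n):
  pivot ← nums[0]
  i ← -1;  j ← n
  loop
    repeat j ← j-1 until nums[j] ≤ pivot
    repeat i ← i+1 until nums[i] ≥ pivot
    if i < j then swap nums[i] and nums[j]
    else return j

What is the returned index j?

1

pivot = nums[0] = 5; i = -1, j = 9
j→6 (nums[6]=5≤5), i→0 (nums[0]=5≥5); i<j, swap → 5 5 6 6 6 5 5 6 6
j→5 (nums[5]=5≤5), i→1 (nums[1]=5≥5); i<j, swap → 5 5 6 6 6 5 5 6 6
j→1, i→2; i≥j, return j=1. nums = 5 5 6 6 6 5 5 6 6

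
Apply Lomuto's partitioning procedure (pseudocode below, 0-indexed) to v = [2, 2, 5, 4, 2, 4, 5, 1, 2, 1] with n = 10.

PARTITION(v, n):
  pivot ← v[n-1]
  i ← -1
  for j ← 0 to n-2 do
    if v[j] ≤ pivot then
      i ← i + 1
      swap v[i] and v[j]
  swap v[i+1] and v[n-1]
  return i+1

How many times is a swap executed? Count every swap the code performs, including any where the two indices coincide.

pivot=1, i=-1
j=0: 2>1, skip
j=1: 2>1, skip
j=2: 5>1, skip
j=3: 4>1, skip
j=4: 2>1, skip
j=5: 4>1, skip
j=6: 5>1, skip
j=7: 1≤1, i=0, swap(0,7) ⇒ [1, 2, 5, 4, 2, 4, 5, 2, 2, 1]
j=8: 2>1, skip
swap(1,9) ⇒ [1, 1, 5, 4, 2, 4, 5, 2, 2, 2]; return 1

2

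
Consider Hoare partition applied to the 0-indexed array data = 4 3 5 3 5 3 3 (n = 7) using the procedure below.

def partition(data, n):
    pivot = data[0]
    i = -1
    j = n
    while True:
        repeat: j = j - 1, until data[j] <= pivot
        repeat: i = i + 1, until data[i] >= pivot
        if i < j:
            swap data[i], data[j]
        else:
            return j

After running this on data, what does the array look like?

3 3 3 3 5 5 4

pivot = data[0] = 4; i = -1, j = 7
j→6 (data[6]=3≤4), i→0 (data[0]=4≥4); i<j, swap → 3 3 5 3 5 3 4
j→5 (data[5]=3≤4), i→2 (data[2]=5≥4); i<j, swap → 3 3 3 3 5 5 4
j→3, i→4; i≥j, return j=3. data = 3 3 3 3 5 5 4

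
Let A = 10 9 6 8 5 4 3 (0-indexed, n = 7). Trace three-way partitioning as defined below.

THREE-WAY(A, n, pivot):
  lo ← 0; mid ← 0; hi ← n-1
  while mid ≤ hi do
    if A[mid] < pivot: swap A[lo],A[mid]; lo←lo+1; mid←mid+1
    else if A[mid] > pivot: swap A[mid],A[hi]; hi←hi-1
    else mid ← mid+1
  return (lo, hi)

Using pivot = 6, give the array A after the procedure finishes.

3 4 5 6 8 9 10

pivot = 6; lo=0, mid=0, hi=6
A[mid]=10>6: swap A[0],A[6]; hi=5 → 3 9 6 8 5 4 10
A[mid]=3<6: swap A[0],A[0]; lo=1,mid=1 → 3 9 6 8 5 4 10
A[mid]=9>6: swap A[1],A[5]; hi=4 → 3 4 6 8 5 9 10
A[mid]=4<6: swap A[1],A[1]; lo=2,mid=2 → 3 4 6 8 5 9 10
A[mid]=6=6: mid=3
A[mid]=8>6: swap A[3],A[4]; hi=3 → 3 4 6 5 8 9 10
A[mid]=5<6: swap A[2],A[3]; lo=3,mid=4 → 3 4 5 6 8 9 10
end: lo=3, hi=3; A = 3 4 5 6 8 9 10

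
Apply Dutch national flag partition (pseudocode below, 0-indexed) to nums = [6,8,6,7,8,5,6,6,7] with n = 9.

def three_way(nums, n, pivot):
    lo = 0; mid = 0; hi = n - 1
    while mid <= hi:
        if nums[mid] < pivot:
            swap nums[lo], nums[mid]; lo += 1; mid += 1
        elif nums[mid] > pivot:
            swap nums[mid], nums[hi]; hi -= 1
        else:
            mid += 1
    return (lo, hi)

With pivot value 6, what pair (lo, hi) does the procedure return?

(1, 4)

pivot = 6; lo=0, mid=0, hi=8
nums[mid]=6=6: mid=1
nums[mid]=8>6: swap nums[1],nums[8]; hi=7 → [6,7,6,7,8,5,6,6,8]
nums[mid]=7>6: swap nums[1],nums[7]; hi=6 → [6,6,6,7,8,5,6,7,8]
nums[mid]=6=6: mid=2
nums[mid]=6=6: mid=3
nums[mid]=7>6: swap nums[3],nums[6]; hi=5 → [6,6,6,6,8,5,7,7,8]
nums[mid]=6=6: mid=4
nums[mid]=8>6: swap nums[4],nums[5]; hi=4 → [6,6,6,6,5,8,7,7,8]
nums[mid]=5<6: swap nums[0],nums[4]; lo=1,mid=5 → [5,6,6,6,6,8,7,7,8]
end: lo=1, hi=4; nums = [5,6,6,6,6,8,7,7,8]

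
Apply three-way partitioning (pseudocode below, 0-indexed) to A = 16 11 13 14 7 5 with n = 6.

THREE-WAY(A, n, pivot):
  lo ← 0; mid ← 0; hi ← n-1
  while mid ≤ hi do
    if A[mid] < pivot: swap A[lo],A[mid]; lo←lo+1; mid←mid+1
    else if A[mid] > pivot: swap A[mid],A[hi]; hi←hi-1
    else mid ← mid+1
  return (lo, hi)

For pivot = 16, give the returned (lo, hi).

pivot = 16; lo=0, mid=0, hi=5
A[mid]=16=16: mid=1
A[mid]=11<16: swap A[0],A[1]; lo=1,mid=2 → 11 16 13 14 7 5
A[mid]=13<16: swap A[1],A[2]; lo=2,mid=3 → 11 13 16 14 7 5
A[mid]=14<16: swap A[2],A[3]; lo=3,mid=4 → 11 13 14 16 7 5
A[mid]=7<16: swap A[3],A[4]; lo=4,mid=5 → 11 13 14 7 16 5
A[mid]=5<16: swap A[4],A[5]; lo=5,mid=6 → 11 13 14 7 5 16
end: lo=5, hi=5; A = 11 13 14 7 5 16

(5, 5)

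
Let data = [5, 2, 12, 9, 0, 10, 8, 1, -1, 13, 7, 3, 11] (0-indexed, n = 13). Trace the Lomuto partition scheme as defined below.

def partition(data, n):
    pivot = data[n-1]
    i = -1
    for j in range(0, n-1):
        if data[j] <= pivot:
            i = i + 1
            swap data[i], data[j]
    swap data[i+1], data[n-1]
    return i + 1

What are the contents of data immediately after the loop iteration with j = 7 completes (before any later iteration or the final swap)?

pivot=11, i=-1
j=0: 5≤11, i=0, swap(0,0) ⇒ [5, 2, 12, 9, 0, 10, 8, 1, -1, 13, 7, 3, 11]
j=1: 2≤11, i=1, swap(1,1) ⇒ [5, 2, 12, 9, 0, 10, 8, 1, -1, 13, 7, 3, 11]
j=2: 12>11, skip
j=3: 9≤11, i=2, swap(2,3) ⇒ [5, 2, 9, 12, 0, 10, 8, 1, -1, 13, 7, 3, 11]
j=4: 0≤11, i=3, swap(3,4) ⇒ [5, 2, 9, 0, 12, 10, 8, 1, -1, 13, 7, 3, 11]
j=5: 10≤11, i=4, swap(4,5) ⇒ [5, 2, 9, 0, 10, 12, 8, 1, -1, 13, 7, 3, 11]
j=6: 8≤11, i=5, swap(5,6) ⇒ [5, 2, 9, 0, 10, 8, 12, 1, -1, 13, 7, 3, 11]
j=7: 1≤11, i=6, swap(6,7) ⇒ [5, 2, 9, 0, 10, 8, 1, 12, -1, 13, 7, 3, 11]
(after j=7) data = [5, 2, 9, 0, 10, 8, 1, 12, -1, 13, 7, 3, 11]

[5, 2, 9, 0, 10, 8, 1, 12, -1, 13, 7, 3, 11]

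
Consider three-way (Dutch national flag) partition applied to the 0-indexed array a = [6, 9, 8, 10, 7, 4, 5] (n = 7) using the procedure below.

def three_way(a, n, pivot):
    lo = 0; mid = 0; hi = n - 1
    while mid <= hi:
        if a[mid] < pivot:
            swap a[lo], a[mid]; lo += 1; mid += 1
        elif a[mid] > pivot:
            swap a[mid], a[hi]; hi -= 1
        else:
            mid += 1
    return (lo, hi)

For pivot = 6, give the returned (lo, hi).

(2, 2)

pivot = 6; lo=0, mid=0, hi=6
a[mid]=6=6: mid=1
a[mid]=9>6: swap a[1],a[6]; hi=5 → [6, 5, 8, 10, 7, 4, 9]
a[mid]=5<6: swap a[0],a[1]; lo=1,mid=2 → [5, 6, 8, 10, 7, 4, 9]
a[mid]=8>6: swap a[2],a[5]; hi=4 → [5, 6, 4, 10, 7, 8, 9]
a[mid]=4<6: swap a[1],a[2]; lo=2,mid=3 → [5, 4, 6, 10, 7, 8, 9]
a[mid]=10>6: swap a[3],a[4]; hi=3 → [5, 4, 6, 7, 10, 8, 9]
a[mid]=7>6: swap a[3],a[3]; hi=2 → [5, 4, 6, 7, 10, 8, 9]
end: lo=2, hi=2; a = [5, 4, 6, 7, 10, 8, 9]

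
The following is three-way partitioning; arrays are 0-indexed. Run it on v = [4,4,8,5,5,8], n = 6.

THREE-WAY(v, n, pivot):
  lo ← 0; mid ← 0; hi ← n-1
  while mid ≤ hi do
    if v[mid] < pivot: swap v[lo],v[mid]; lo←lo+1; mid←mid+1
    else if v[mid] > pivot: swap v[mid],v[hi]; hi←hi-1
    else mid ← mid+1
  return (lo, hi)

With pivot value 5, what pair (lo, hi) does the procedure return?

pivot = 5; lo=0, mid=0, hi=5
v[mid]=4<5: swap v[0],v[0]; lo=1,mid=1 → [4,4,8,5,5,8]
v[mid]=4<5: swap v[1],v[1]; lo=2,mid=2 → [4,4,8,5,5,8]
v[mid]=8>5: swap v[2],v[5]; hi=4 → [4,4,8,5,5,8]
v[mid]=8>5: swap v[2],v[4]; hi=3 → [4,4,5,5,8,8]
v[mid]=5=5: mid=3
v[mid]=5=5: mid=4
end: lo=2, hi=3; v = [4,4,5,5,8,8]

(2, 3)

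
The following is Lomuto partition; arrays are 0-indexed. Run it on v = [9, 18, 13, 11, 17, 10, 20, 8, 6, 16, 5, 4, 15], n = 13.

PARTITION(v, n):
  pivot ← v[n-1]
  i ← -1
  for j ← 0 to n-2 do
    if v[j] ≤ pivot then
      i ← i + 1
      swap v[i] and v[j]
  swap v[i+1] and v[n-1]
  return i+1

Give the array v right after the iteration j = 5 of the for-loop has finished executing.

[9, 13, 11, 10, 17, 18, 20, 8, 6, 16, 5, 4, 15]

pivot = v[12] = 15; i = -1
j=0: v[0]=9 ≤ 15 → i=0, swap v[0],v[0] (no change) → [9, 18, 13, 11, 17, 10, 20, 8, 6, 16, 5, 4, 15]
j=1: v[1]=18 > 15 → no swap
j=2: v[2]=13 ≤ 15 → i=1, swap v[1],v[2] → [9, 13, 18, 11, 17, 10, 20, 8, 6, 16, 5, 4, 15]
j=3: v[3]=11 ≤ 15 → i=2, swap v[2],v[3] → [9, 13, 11, 18, 17, 10, 20, 8, 6, 16, 5, 4, 15]
j=4: v[4]=17 > 15 → no swap
j=5: v[5]=10 ≤ 15 → i=3, swap v[3],v[5] → [9, 13, 11, 10, 17, 18, 20, 8, 6, 16, 5, 4, 15]
(after j=5) v = [9, 13, 11, 10, 17, 18, 20, 8, 6, 16, 5, 4, 15]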